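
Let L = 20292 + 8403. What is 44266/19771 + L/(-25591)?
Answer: 565482361/505959661 ≈ 1.1176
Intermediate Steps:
L = 28695
44266/19771 + L/(-25591) = 44266/19771 + 28695/(-25591) = 44266*(1/19771) + 28695*(-1/25591) = 44266/19771 - 28695/25591 = 565482361/505959661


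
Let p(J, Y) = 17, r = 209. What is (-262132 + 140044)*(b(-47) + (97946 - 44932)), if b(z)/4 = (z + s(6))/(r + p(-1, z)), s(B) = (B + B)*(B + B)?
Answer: -731401860288/113 ≈ -6.4726e+9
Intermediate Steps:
s(B) = 4*B² (s(B) = (2*B)*(2*B) = 4*B²)
b(z) = 288/113 + 2*z/113 (b(z) = 4*((z + 4*6²)/(209 + 17)) = 4*((z + 4*36)/226) = 4*((z + 144)*(1/226)) = 4*((144 + z)*(1/226)) = 4*(72/113 + z/226) = 288/113 + 2*z/113)
(-262132 + 140044)*(b(-47) + (97946 - 44932)) = (-262132 + 140044)*((288/113 + (2/113)*(-47)) + (97946 - 44932)) = -122088*((288/113 - 94/113) + 53014) = -122088*(194/113 + 53014) = -122088*5990776/113 = -731401860288/113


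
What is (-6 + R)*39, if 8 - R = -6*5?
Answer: 1248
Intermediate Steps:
R = 38 (R = 8 - (-6)*5 = 8 - 1*(-30) = 8 + 30 = 38)
(-6 + R)*39 = (-6 + 38)*39 = 32*39 = 1248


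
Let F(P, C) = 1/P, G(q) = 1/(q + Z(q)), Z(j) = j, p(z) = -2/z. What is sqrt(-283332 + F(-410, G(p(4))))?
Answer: I*sqrt(47628109610)/410 ≈ 532.29*I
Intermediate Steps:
G(q) = 1/(2*q) (G(q) = 1/(q + q) = 1/(2*q))
sqrt(-283332 + F(-410, G(p(4)))) = sqrt(-283332 + 1/(-410)) = sqrt(-283332 - 1/410) = sqrt(-116166121/410) = I*sqrt(47628109610)/410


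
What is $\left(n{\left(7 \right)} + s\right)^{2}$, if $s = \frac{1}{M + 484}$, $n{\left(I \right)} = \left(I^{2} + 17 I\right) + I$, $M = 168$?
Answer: $\frac{13019038201}{425104} \approx 30626.0$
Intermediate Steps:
$n{\left(I \right)} = I^{2} + 18 I$
$s = \frac{1}{652}$ ($s = \frac{1}{168 + 484} = \frac{1}{652} \approx 0.0015337$)
$\left(n{\left(7 \right)} + s\right)^{2} = \left(7 \left(18 + 7\right) + \frac{1}{652}\right)^{2} = \left(7 \cdot 25 + \frac{1}{652}\right)^{2} = \left(175 + \frac{1}{652}\right)^{2} = \left(\frac{114101}{652}\right)^{2} = \frac{13019038201}{425104}$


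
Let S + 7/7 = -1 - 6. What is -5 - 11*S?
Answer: 83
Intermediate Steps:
S = -8 (S = -1 + (-1 - 6) = -1 - 7 = -8)
-5 - 11*S = -5 - 11*(-8) = -5 + 88 = 83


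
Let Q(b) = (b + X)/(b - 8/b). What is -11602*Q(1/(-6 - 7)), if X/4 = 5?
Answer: -429274/193 ≈ -2224.2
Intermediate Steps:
X = 20 (X = 4*5 = 20)
Q(b) = (20 + b)/(b - 8/b) (Q(b) = (b + 20)/(b - 8/b) = (20 + b)/(b - 8/b))
-11602*Q(1/(-6 - 7)) = -11602*(20 + 1/(-6 - 7))/((-6 - 7)*(-8 + (1/(-6 - 7))²)) = -11602*(20 + 1/(-13))/((-13)*(-8 + (1/(-13))²)) = -(-11602)*(20 - 1/13)/(13*(-8 + (-1/13)²)) = -(-11602)*259/(13*(-8 + 1/169)*13) = -(-11602)*259/(13*(-1351/169)*13) = -(-11602)*(-169)*259/(13*1351*13) = -11602*37/193 = -429274/193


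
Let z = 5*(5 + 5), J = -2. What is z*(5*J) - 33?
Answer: -533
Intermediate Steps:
z = 50 (z = 5*10 = 50)
z*(5*J) - 33 = 50*(5*(-2)) - 33 = 50*(-10) - 33 = -500 - 33 = -533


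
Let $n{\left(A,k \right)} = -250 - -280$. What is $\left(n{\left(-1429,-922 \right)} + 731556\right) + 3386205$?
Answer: $4117791$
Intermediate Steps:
$n{\left(A,k \right)} = 30$ ($n{\left(A,k \right)} = -250 + 280 = 30$)
$\left(n{\left(-1429,-922 \right)} + 731556\right) + 3386205 = \left(30 + 731556\right) + 3386205 = 731586 + 3386205 = 4117791$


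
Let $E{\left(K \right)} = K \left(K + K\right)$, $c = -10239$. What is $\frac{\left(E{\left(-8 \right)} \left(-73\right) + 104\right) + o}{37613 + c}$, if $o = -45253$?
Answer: $- \frac{54493}{27374} \approx -1.9907$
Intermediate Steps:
$E{\left(K \right)} = 2 K^{2}$ ($E{\left(K \right)} = K 2 K = 2 K^{2}$)
$\frac{\left(E{\left(-8 \right)} \left(-73\right) + 104\right) + o}{37613 + c} = \frac{\left(2 \left(-8\right)^{2} \left(-73\right) + 104\right) - 45253}{37613 - 10239} = \frac{\left(2 \cdot 64 \left(-73\right) + 104\right) - 45253}{27374} = \left(\left(128 \left(-73\right) + 104\right) - 45253\right) \frac{1}{27374} = \left(\left(-9344 + 104\right) - 45253\right) \frac{1}{27374} = \left(-9240 - 45253\right) \frac{1}{27374} = \left(-54493\right) \frac{1}{27374} = - \frac{54493}{27374}$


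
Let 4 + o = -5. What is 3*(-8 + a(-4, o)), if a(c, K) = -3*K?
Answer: 57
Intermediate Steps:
o = -9 (o = -4 - 5 = -9)
3*(-8 + a(-4, o)) = 3*(-8 - 3*(-9)) = 3*(-8 + 27) = 3*19 = 57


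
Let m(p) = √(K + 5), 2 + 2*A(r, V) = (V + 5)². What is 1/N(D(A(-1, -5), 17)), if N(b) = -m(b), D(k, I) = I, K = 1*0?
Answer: -√5/5 ≈ -0.44721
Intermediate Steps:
A(r, V) = -1 + (5 + V)²/2 (A(r, V) = -1 + (V + 5)²/2 = -1 + (5 + V)²/2)
K = 0
m(p) = √5 (m(p) = √(0 + 5) = √5)
N(b) = -√5
1/N(D(A(-1, -5), 17)) = 1/(-√5) = -√5/5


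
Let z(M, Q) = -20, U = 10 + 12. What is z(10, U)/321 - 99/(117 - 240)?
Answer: 9773/13161 ≈ 0.74257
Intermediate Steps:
U = 22
z(10, U)/321 - 99/(117 - 240) = -20/321 - 99/(117 - 240) = -20*1/321 - 99/(-123) = -20/321 - 99*(-1/123) = -20/321 + 33/41 = 9773/13161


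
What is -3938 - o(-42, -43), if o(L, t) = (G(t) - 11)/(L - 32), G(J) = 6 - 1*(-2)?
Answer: -291415/74 ≈ -3938.0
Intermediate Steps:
G(J) = 8 (G(J) = 6 + 2 = 8)
o(L, t) = -3/(-32 + L) (o(L, t) = (8 - 11)/(L - 32) = -3/(-32 + L))
-3938 - o(-42, -43) = -3938 - (-3)/(-32 - 42) = -3938 - (-3)/(-74) = -3938 - (-3)*(-1)/74 = -3938 - 1*3/74 = -3938 - 3/74 = -291415/74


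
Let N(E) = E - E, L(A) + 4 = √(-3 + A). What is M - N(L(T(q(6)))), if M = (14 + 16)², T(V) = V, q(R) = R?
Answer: 900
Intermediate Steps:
L(A) = -4 + √(-3 + A)
N(E) = 0
M = 900 (M = 30² = 900)
M - N(L(T(q(6)))) = 900 - 1*0 = 900 + 0 = 900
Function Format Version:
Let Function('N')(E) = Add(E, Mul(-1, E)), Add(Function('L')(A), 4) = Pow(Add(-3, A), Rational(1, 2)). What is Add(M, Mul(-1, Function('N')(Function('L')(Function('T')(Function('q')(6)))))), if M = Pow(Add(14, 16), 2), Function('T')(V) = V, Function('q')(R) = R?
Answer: 900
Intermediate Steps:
Function('L')(A) = Add(-4, Pow(Add(-3, A), Rational(1, 2)))
Function('N')(E) = 0
M = 900 (M = Pow(30, 2) = 900)
Add(M, Mul(-1, Function('N')(Function('L')(Function('T')(Function('q')(6)))))) = Add(900, Mul(-1, 0)) = Add(900, 0) = 900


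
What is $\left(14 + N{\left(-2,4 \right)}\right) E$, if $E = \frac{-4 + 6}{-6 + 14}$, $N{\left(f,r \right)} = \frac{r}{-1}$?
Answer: $\frac{5}{2} \approx 2.5$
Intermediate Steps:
$N{\left(f,r \right)} = - r$ ($N{\left(f,r \right)} = r \left(-1\right) = - r$)
$E = \frac{1}{4}$ ($E = \frac{2}{8} = 2 \cdot \frac{1}{8} = \frac{1}{4} \approx 0.25$)
$\left(14 + N{\left(-2,4 \right)}\right) E = \left(14 - 4\right) \frac{1}{4} = 10 \cdot \frac{1}{4} = \frac{5}{2}$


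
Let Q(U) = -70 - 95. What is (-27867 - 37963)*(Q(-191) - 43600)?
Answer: 2881049950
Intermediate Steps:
Q(U) = -165
(-27867 - 37963)*(Q(-191) - 43600) = (-27867 - 37963)*(-165 - 43600) = -65830*(-43765) = 2881049950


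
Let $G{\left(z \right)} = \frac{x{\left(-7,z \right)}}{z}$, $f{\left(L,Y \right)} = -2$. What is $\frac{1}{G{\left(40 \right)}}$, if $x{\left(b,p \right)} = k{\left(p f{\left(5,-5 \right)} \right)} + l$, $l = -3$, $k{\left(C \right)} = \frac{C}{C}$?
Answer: $-20$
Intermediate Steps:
$k{\left(C \right)} = 1$
$x{\left(b,p \right)} = -2$ ($x{\left(b,p \right)} = 1 - 3 = -2$)
$G{\left(z \right)} = - \frac{2}{z}$
$\frac{1}{G{\left(40 \right)}} = \frac{1}{\left(-2\right) \frac{1}{40}} = \frac{1}{- \frac{1}{20}} = -20$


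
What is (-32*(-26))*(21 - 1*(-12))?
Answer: 27456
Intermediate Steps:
(-32*(-26))*(21 - 1*(-12)) = 832*(21 + 12) = 832*33 = 27456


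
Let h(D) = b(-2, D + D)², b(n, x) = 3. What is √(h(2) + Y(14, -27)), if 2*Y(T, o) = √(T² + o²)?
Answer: √(36 + 10*√37)/2 ≈ 4.9201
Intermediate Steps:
Y(T, o) = √(T² + o²)/2
h(D) = 9 (h(D) = 3² = 9)
√(h(2) + Y(14, -27)) = √(9 + √(14² + (-27)²)/2) = √(9 + √(196 + 729)/2) = √(9 + √925/2) = √(9 + (5*√37)/2) = √(9 + 5*√37/2)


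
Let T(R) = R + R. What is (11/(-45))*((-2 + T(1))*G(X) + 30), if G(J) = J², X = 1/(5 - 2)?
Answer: -22/3 ≈ -7.3333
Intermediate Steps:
T(R) = 2*R
X = ⅓ (X = 1/3 = ⅓ ≈ 0.33333)
(11/(-45))*((-2 + T(1))*G(X) + 30) = (11/(-45))*((-2 + 2*1)*(⅓)² + 30) = (11*(-1/45))*((-2 + 2)*(⅑) + 30) = -11*(0*(⅑) + 30)/45 = -11*(0 + 30)/45 = -11/45*30 = -22/3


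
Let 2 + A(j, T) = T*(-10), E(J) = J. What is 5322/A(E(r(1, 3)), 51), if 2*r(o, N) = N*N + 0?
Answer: -2661/256 ≈ -10.395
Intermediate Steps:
r(o, N) = N²/2 (r(o, N) = (N*N + 0)/2 = (N² + 0)/2 = N²/2)
A(j, T) = -2 - 10*T (A(j, T) = -2 + T*(-10) = -2 - 10*T)
5322/A(E(r(1, 3)), 51) = 5322/(-2 - 10*51) = 5322/(-2 - 510) = 5322/(-512) = 5322*(-1/512) = -2661/256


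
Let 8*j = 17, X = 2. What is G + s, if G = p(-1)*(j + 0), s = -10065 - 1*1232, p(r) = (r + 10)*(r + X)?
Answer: -90223/8 ≈ -11278.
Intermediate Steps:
j = 17/8 (j = (⅛)*17 = 17/8 ≈ 2.1250)
p(r) = (2 + r)*(10 + r) (p(r) = (r + 10)*(r + 2) = (10 + r)*(2 + r) = (2 + r)*(10 + r))
s = -11297 (s = -10065 - 1232 = -11297)
G = 153/8 (G = (20 + (-1)² + 12*(-1))*(17/8 + 0) = (20 + 1 - 12)*(17/8) = 9*(17/8) = 153/8 ≈ 19.125)
G + s = 153/8 - 11297 = -90223/8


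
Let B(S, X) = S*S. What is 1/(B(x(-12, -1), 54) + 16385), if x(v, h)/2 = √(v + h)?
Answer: 1/16333 ≈ 6.1226e-5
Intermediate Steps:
x(v, h) = 2*√(h + v) (x(v, h) = 2*√(v + h) = 2*√(h + v))
B(S, X) = S²
1/(B(x(-12, -1), 54) + 16385) = 1/((2*√(-1 - 12))² + 16385) = 1/((2*√(-13))² + 16385) = 1/((2*(I*√13))² + 16385) = 1/((2*I*√13)² + 16385) = 1/(-52 + 16385) = 1/16333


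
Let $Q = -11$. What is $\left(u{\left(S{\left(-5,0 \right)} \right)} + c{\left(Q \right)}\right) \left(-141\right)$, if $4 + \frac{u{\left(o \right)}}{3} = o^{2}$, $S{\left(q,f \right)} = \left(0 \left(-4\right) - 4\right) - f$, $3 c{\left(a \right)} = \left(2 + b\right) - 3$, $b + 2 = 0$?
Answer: $-4935$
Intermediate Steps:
$b = -2$ ($b = -2 + 0 = -2$)
$c{\left(a \right)} = -1$ ($c{\left(a \right)} = \frac{\left(2 - 2\right) - 3}{3} = \frac{0 - 3}{3} = \frac{1}{3} \left(-3\right) = -1$)
$S{\left(q,f \right)} = -4 - f$ ($S{\left(q,f \right)} = \left(0 - 4\right) - f = -4 - f$)
$u{\left(o \right)} = -12 + 3 o^{2}$
$\left(u{\left(S{\left(-5,0 \right)} \right)} + c{\left(Q \right)}\right) \left(-141\right) = \left(\left(-12 + 3 \left(-4 - 0\right)^{2}\right) - 1\right) \left(-141\right) = \left(\left(-12 + 3 \left(-4 + 0\right)^{2}\right) - 1\right) \left(-141\right) = \left(\left(-12 + 3 \left(-4\right)^{2}\right) - 1\right) \left(-141\right) = \left(\left(-12 + 3 \cdot 16\right) - 1\right) \left(-141\right) = \left(\left(-12 + 48\right) - 1\right) \left(-141\right) = \left(36 - 1\right) \left(-141\right) = 35 \left(-141\right) = -4935$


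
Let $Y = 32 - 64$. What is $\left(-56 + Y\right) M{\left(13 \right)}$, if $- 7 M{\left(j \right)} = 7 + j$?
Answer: $\frac{1760}{7} \approx 251.43$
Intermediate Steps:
$M{\left(j \right)} = -1 - \frac{j}{7}$ ($M{\left(j \right)} = - \frac{7 + j}{7} = -1 - \frac{j}{7}$)
$Y = -32$
$\left(-56 + Y\right) M{\left(13 \right)} = \left(-56 - 32\right) \left(-1 - \frac{13}{7}\right) = - 88 \left(-1 - \frac{13}{7}\right) = \left(-88\right) \left(- \frac{20}{7}\right) = \frac{1760}{7}$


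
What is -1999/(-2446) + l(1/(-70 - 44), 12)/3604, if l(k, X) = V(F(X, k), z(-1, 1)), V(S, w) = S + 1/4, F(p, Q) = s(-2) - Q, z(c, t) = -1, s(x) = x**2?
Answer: 822488677/1004953776 ≈ 0.81843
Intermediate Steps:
F(p, Q) = 4 - Q (F(p, Q) = (-2)**2 - Q = 4 - Q)
V(S, w) = 1/4 + S (V(S, w) = S + 1*(1/4) = S + 1/4 = 1/4 + S)
l(k, X) = 17/4 - k (l(k, X) = 1/4 + (4 - k) = 17/4 - k)
-1999/(-2446) + l(1/(-70 - 44), 12)/3604 = -1999/(-2446) + (17/4 - 1/(-70 - 44))/3604 = -1999*(-1/2446) + (17/4 - 1/(-114))*(1/3604) = 1999/2446 + (17/4 - 1*(-1/114))*(1/3604) = 1999/2446 + (17/4 + 1/114)*(1/3604) = 1999/2446 + (971/228)*(1/3604) = 1999/2446 + 971/821712 = 822488677/1004953776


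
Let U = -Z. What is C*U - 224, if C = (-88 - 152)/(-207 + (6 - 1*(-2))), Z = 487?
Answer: -161456/199 ≈ -811.34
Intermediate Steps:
C = 240/199 (C = -240/(-207 + (6 + 2)) = -240/(-207 + 8) = -240/(-199) = -240*(-1/199) = 240/199 ≈ 1.2060)
U = -487 (U = -1*487 = -487)
C*U - 224 = (240/199)*(-487) - 224 = -116880/199 - 224 = -161456/199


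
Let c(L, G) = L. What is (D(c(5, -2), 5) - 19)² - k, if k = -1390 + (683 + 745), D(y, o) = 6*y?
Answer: 83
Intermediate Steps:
k = 38 (k = -1390 + 1428 = 38)
(D(c(5, -2), 5) - 19)² - k = (6*5 - 19)² - 1*38 = (30 - 19)² - 38 = 11² - 38 = 121 - 38 = 83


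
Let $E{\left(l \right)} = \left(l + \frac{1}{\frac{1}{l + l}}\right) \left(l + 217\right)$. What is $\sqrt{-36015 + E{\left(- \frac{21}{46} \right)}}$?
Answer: $\frac{7 i \sqrt{1568067}}{46} \approx 190.56 i$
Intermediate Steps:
$E{\left(l \right)} = 3 l \left(217 + l\right)$ ($E{\left(l \right)} = \left(l + \frac{1}{\frac{1}{2 l}}\right) \left(217 + l\right) = \left(l + \frac{1}{\frac{1}{2} \frac{1}{l}}\right) \left(217 + l\right) = \left(l + 2 l\right) \left(217 + l\right) = 3 l \left(217 + l\right)$)
$\sqrt{-36015 + E{\left(- \frac{21}{46} \right)}} = \sqrt{-36015 + 3 \left(- \frac{21}{46}\right) \left(217 - \frac{21}{46}\right)} = \sqrt{-36015 + 3 \left(- \frac{21}{46}\right) \frac{9961}{46}} = \sqrt{-36015 - \frac{627543}{2116}} = \sqrt{- \frac{76835283}{2116}} = \frac{7 i \sqrt{1568067}}{46}$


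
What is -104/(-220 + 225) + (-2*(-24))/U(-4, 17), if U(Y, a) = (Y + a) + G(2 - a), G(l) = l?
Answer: -224/5 ≈ -44.800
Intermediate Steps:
U(Y, a) = 2 + Y (U(Y, a) = (Y + a) + (2 - a) = 2 + Y)
-104/(-220 + 225) + (-2*(-24))/U(-4, 17) = -104/(-220 + 225) + (-2*(-24))/(2 - 4) = -104/5 + 48/(-2) = -104*⅕ + 48*(-½) = -104/5 - 24 = -224/5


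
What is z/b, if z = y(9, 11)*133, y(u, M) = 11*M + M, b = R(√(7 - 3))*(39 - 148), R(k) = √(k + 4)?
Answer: -2926*√6/109 ≈ -65.754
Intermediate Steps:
R(k) = √(4 + k)
b = -109*√6 (b = √(4 + √(7 - 3))*(39 - 148) = √(4 + √4)*(-109) = √(4 + 2)*(-109) = √6*(-109) = -109*√6 ≈ -266.99)
y(u, M) = 12*M
z = 17556 (z = (12*11)*133 = 132*133 = 17556)
z/b = 17556/((-109*√6)) = 17556*(-√6/654) = -2926*√6/109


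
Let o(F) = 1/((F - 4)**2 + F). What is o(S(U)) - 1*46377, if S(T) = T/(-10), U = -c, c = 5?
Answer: -2365223/51 ≈ -46377.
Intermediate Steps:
U = -5 (U = -1*5 = -5)
S(T) = -T/10 (S(T) = T*(-1/10) = -T/10)
o(F) = 1/(F + (-4 + F)**2) (o(F) = 1/((-4 + F)**2 + F) = 1/(F + (-4 + F)**2))
o(S(U)) - 1*46377 = 1/(-1/10*(-5) + (-4 - 1/10*(-5))**2) - 1*46377 = 1/(1/2 + (-4 + 1/2)**2) - 46377 = 1/(1/2 + (-7/2)**2) - 46377 = 1/(1/2 + 49/4) - 46377 = 1/(51/4) - 46377 = 4/51 - 46377 = -2365223/51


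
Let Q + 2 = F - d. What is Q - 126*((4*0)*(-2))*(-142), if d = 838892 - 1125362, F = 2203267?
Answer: 2489735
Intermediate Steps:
d = -286470
Q = 2489735 (Q = -2 + (2203267 - 1*(-286470)) = -2 + (2203267 + 286470) = -2 + 2489737 = 2489735)
Q - 126*((4*0)*(-2))*(-142) = 2489735 - 126*((4*0)*(-2))*(-142) = 2489735 - 126*(0*(-2))*(-142) = 2489735 - 126*0*(-142) = 2489735 - 0*(-142) = 2489735 - 1*0 = 2489735 + 0 = 2489735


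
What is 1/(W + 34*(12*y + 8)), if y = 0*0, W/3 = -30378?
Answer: -1/90862 ≈ -1.1006e-5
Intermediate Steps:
W = -91134 (W = 3*(-30378) = -91134)
y = 0
1/(W + 34*(12*y + 8)) = 1/(-91134 + 34*(12*0 + 8)) = 1/(-91134 + 34*(0 + 8)) = 1/(-91134 + 34*8) = 1/(-91134 + 272) = 1/(-90862) = -1/90862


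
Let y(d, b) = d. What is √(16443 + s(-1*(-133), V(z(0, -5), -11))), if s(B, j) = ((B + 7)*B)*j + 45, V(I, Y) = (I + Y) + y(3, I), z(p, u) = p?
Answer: 2*I*√33118 ≈ 363.97*I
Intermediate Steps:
V(I, Y) = 3 + I + Y (V(I, Y) = (I + Y) + 3 = 3 + I + Y)
s(B, j) = 45 + B*j*(7 + B) (s(B, j) = ((7 + B)*B)*j + 45 = (B*(7 + B))*j + 45 = B*j*(7 + B) + 45 = 45 + B*j*(7 + B))
√(16443 + s(-1*(-133), V(z(0, -5), -11))) = √(16443 + (45 + (3 + 0 - 11)*(-1*(-133))² + 7*(-1*(-133))*(3 + 0 - 11))) = √(16443 + (45 - 8*133² + 7*133*(-8))) = √(16443 + (45 - 8*17689 - 7448)) = √(16443 + (45 - 141512 - 7448)) = √(16443 - 148915) = √(-132472) = 2*I*√33118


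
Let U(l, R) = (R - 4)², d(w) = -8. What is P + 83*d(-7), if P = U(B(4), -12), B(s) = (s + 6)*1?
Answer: -408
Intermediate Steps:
B(s) = 6 + s (B(s) = (6 + s)*1 = 6 + s)
U(l, R) = (-4 + R)²
P = 256 (P = (-4 - 12)² = (-16)² = 256)
P + 83*d(-7) = 256 + 83*(-8) = 256 - 664 = -408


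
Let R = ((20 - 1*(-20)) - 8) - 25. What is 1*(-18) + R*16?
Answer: 94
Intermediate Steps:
R = 7 (R = ((20 + 20) - 8) - 25 = (40 - 8) - 25 = 32 - 25 = 7)
1*(-18) + R*16 = 1*(-18) + 7*16 = -18 + 112 = 94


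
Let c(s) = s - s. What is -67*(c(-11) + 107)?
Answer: -7169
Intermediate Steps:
c(s) = 0
-67*(c(-11) + 107) = -67*(0 + 107) = -67*107 = -7169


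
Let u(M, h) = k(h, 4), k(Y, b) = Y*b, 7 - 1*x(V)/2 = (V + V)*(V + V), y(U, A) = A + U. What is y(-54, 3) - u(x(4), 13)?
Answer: -103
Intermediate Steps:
x(V) = 14 - 8*V² (x(V) = 14 - 2*(V + V)*(V + V) = 14 - 2*2*V*2*V = 14 - 8*V²)
u(M, h) = 4*h (u(M, h) = h*4 = 4*h)
y(-54, 3) - u(x(4), 13) = (3 - 54) - 4*13 = -51 - 1*52 = -51 - 52 = -103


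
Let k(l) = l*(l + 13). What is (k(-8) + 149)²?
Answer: 11881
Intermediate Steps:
k(l) = l*(13 + l)
(k(-8) + 149)² = (-8*(13 - 8) + 149)² = (-8*5 + 149)² = (-40 + 149)² = 109² = 11881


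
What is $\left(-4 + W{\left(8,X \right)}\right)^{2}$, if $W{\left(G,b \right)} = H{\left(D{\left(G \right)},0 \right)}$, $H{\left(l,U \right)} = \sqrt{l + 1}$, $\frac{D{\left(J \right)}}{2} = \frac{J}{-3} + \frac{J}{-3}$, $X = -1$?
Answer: $\frac{\left(12 - i \sqrt{87}\right)^{2}}{9} \approx 6.3333 - 24.873 i$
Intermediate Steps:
$D{\left(J \right)} = - \frac{4 J}{3}$ ($D{\left(J \right)} = 2 \left(\frac{J}{-3} + \frac{J}{-3}\right) = 2 \left(J \left(- \frac{1}{3}\right) + J \left(- \frac{1}{3}\right)\right) = 2 \left(- \frac{J}{3} - \frac{J}{3}\right) = 2 \left(- \frac{2 J}{3}\right) = - \frac{4 J}{3}$)
$H{\left(l,U \right)} = \sqrt{1 + l}$
$W{\left(G,b \right)} = \sqrt{1 - \frac{4 G}{3}}$
$\left(-4 + W{\left(8,X \right)}\right)^{2} = \left(-4 + \frac{\sqrt{9 - 96}}{3}\right)^{2} = \left(-4 + \frac{\sqrt{-87}}{3}\right)^{2} = \left(-4 + \frac{i \sqrt{87}}{3}\right)^{2}$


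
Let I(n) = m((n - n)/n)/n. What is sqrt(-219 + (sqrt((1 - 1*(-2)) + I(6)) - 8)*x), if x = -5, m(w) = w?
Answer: sqrt(-179 - 5*sqrt(3)) ≈ 13.699*I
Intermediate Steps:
I(n) = 0 (I(n) = ((n - n)/n)/n = (0/n)/n = 0/n = 0)
sqrt(-219 + (sqrt((1 - 1*(-2)) + I(6)) - 8)*x) = sqrt(-219 + (sqrt((1 - 1*(-2)) + 0) - 8)*(-5)) = sqrt(-219 + (sqrt((1 + 2) + 0) - 8)*(-5)) = sqrt(-219 + (sqrt(3 + 0) - 8)*(-5)) = sqrt(-219 + (sqrt(3) - 8)*(-5)) = sqrt(-219 + (-8 + sqrt(3))*(-5)) = sqrt(-219 + (40 - 5*sqrt(3))) = sqrt(-179 - 5*sqrt(3))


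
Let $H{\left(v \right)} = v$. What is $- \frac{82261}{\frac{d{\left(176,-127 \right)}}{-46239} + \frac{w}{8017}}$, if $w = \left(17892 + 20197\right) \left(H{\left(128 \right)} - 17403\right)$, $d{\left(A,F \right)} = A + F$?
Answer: $\frac{30493993360443}{30424683249358} \approx 1.0023$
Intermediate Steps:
$w = -657987475$ ($w = \left(17892 + 20197\right) \left(128 - 17403\right) = 38089 \left(-17275\right) = -657987475$)
$- \frac{82261}{\frac{d{\left(176,-127 \right)}}{-46239} + \frac{w}{8017}} = - \frac{82261}{\frac{176 - 127}{-46239} - \frac{657987475}{8017}} = - \frac{82261}{49 \left(- \frac{1}{46239}\right) - \frac{657987475}{8017}} = - \frac{82261}{- \frac{49}{46239} - \frac{657987475}{8017}} = - \frac{82261}{- \frac{30424683249358}{370698063}} = \left(-82261\right) \left(- \frac{370698063}{30424683249358}\right) = \frac{30493993360443}{30424683249358}$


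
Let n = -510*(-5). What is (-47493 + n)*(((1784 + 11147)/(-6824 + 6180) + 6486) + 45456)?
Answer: -1502791315131/644 ≈ -2.3335e+9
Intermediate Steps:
n = 2550
(-47493 + n)*(((1784 + 11147)/(-6824 + 6180) + 6486) + 45456) = (-47493 + 2550)*(((1784 + 11147)/(-6824 + 6180) + 6486) + 45456) = -44943*((12931/(-644) + 6486) + 45456) = -44943*((12931*(-1/644) + 6486) + 45456) = -44943*((-12931/644 + 6486) + 45456) = -44943*(4164053/644 + 45456) = -44943*33437717/644 = -1502791315131/644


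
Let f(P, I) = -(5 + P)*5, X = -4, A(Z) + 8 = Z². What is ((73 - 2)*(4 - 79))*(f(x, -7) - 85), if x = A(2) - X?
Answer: 585750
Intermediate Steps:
A(Z) = -8 + Z²
x = 0 (x = (-8 + 2²) - 1*(-4) = (-8 + 4) + 4 = -4 + 4 = 0)
f(P, I) = -25 - 5*P (f(P, I) = -(25 + 5*P) = -25 - 5*P)
((73 - 2)*(4 - 79))*(f(x, -7) - 85) = ((73 - 2)*(4 - 79))*((-25 - 5*0) - 85) = (71*(-75))*((-25 + 0) - 85) = -5325*(-25 - 85) = -5325*(-110) = 585750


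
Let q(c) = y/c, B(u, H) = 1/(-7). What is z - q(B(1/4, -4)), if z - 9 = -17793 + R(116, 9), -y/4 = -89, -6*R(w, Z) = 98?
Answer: -45925/3 ≈ -15308.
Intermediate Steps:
B(u, H) = -1/7
R(w, Z) = -49/3 (R(w, Z) = -1/6*98 = -49/3)
y = 356 (y = -4*(-89) = 356)
q(c) = 356/c
z = -53401/3 (z = 9 + (-17793 - 49/3) = 9 - 53428/3 = -53401/3 ≈ -17800.)
z - q(B(1/4, -4)) = -53401/3 - 356/(-1/7) = -53401/3 - 356*(-7) = -53401/3 - 1*(-2492) = -53401/3 + 2492 = -45925/3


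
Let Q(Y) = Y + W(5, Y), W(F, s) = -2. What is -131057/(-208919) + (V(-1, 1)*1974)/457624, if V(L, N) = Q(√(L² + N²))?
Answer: 14787504089/23901587114 + 987*√2/228812 ≈ 0.62478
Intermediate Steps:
Q(Y) = -2 + Y (Q(Y) = Y - 2 = -2 + Y)
V(L, N) = -2 + √(L² + N²)
-131057/(-208919) + (V(-1, 1)*1974)/457624 = -131057/(-208919) + ((-2 + √((-1)² + 1²))*1974)/457624 = -131057*(-1/208919) + ((-2 + √(1 + 1))*1974)*(1/457624) = 131057/208919 + ((-2 + √2)*1974)*(1/457624) = 131057/208919 + (-3948 + 1974*√2)*(1/457624) = 131057/208919 + (-987/114406 + 987*√2/228812) = 14787504089/23901587114 + 987*√2/228812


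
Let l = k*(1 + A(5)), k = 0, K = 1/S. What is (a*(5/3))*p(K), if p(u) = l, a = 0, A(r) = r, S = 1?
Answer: 0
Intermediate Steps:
K = 1 (K = 1/1 = 1)
l = 0 (l = 0*(1 + 5) = 0*6 = 0)
p(u) = 0
(a*(5/3))*p(K) = (0*(5/3))*0 = 0*0 = 0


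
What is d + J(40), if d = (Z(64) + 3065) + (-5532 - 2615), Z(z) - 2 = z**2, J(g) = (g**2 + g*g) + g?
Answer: 2256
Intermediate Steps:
J(g) = g + 2*g**2 (J(g) = (g**2 + g**2) + g = 2*g**2 + g = g + 2*g**2)
Z(z) = 2 + z**2
d = -984 (d = ((2 + 64**2) + 3065) + (-5532 - 2615) = ((2 + 4096) + 3065) - 8147 = (4098 + 3065) - 8147 = 7163 - 8147 = -984)
d + J(40) = -984 + 40*(1 + 2*40) = -984 + 40*(1 + 80) = -984 + 40*81 = -984 + 3240 = 2256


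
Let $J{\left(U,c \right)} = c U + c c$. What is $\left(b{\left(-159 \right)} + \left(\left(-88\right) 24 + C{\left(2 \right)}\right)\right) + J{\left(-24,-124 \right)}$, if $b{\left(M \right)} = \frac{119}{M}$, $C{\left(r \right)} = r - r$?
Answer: $\frac{2582041}{159} \approx 16239.0$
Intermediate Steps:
$C{\left(r \right)} = 0$
$J{\left(U,c \right)} = c^{2} + U c$ ($J{\left(U,c \right)} = U c + c^{2} = c^{2} + U c$)
$\left(b{\left(-159 \right)} + \left(\left(-88\right) 24 + C{\left(2 \right)}\right)\right) + J{\left(-24,-124 \right)} = \left(\frac{119}{-159} + \left(\left(-88\right) 24 + 0\right)\right) - 124 \left(-24 - 124\right) = \left(119 \left(- \frac{1}{159}\right) + \left(-2112 + 0\right)\right) - -18352 = \left(- \frac{119}{159} - 2112\right) + 18352 = - \frac{335927}{159} + 18352 = \frac{2582041}{159}$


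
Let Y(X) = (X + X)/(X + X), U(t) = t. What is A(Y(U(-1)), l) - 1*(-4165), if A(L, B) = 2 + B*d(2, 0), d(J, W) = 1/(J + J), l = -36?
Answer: 4158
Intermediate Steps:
d(J, W) = 1/(2*J)
Y(X) = 1 (Y(X) = (2*X)/((2*X)) = (2*X)*(1/(2*X)) = 1)
A(L, B) = 2 + B/4 (A(L, B) = 2 + B*((½)/2) = 2 + B*((½)*(½)) = 2 + B*(¼) = 2 + B/4)
A(Y(U(-1)), l) - 1*(-4165) = (2 + (¼)*(-36)) - 1*(-4165) = (2 - 9) + 4165 = -7 + 4165 = 4158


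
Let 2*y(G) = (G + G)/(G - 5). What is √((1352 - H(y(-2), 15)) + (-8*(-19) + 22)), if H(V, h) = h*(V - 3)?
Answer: √76769/7 ≈ 39.582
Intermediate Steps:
y(G) = G/(-5 + G) (y(G) = ((G + G)/(G - 5))/2 = ((2*G)/(-5 + G))/2 = (2*G/(-5 + G))/2 = G/(-5 + G))
H(V, h) = h*(-3 + V)
√((1352 - H(y(-2), 15)) + (-8*(-19) + 22)) = √((1352 - 15*(-3 - 2/(-5 - 2))) + (-8*(-19) + 22)) = √((1352 - 15*(-3 - 2/(-7))) + (152 + 22)) = √((1352 - 15*(-3 - 2*(-⅐))) + 174) = √((1352 - 15*(-3 + 2/7)) + 174) = √((1352 - 15*(-19)/7) + 174) = √((1352 - 1*(-285/7)) + 174) = √((1352 + 285/7) + 174) = √(9749/7 + 174) = √(10967/7) = √76769/7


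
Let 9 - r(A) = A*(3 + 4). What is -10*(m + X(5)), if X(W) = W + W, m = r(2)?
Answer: -50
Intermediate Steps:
r(A) = 9 - 7*A (r(A) = 9 - A*(3 + 4) = 9 - A*7 = 9 - 7*A)
m = -5 (m = 9 - 7*2 = 9 - 14 = -5)
X(W) = 2*W
-10*(m + X(5)) = -10*(-5 + 2*5) = -10*(-5 + 10) = -10*5 = -50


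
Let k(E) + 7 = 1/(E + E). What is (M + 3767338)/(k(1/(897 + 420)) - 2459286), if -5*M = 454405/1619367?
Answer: -12201405488330/7962863148723 ≈ -1.5323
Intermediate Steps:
k(E) = -7 + 1/(2*E) (k(E) = -7 + 1/(E + E) = -7 + 1/(2*E))
M = -90881/1619367 ≈ -0.056121
(M + 3767338)/(k(1/(897 + 420)) - 2459286) = (-90881/1619367 + 3767338)/((-7 + 1/(2*(1/(897 + 420)))) - 2459286) = 6100702744165/(1619367*((-7 + 1/(2*(1/1317))) - 2459286)) = 6100702744165/(1619367*((-7 + (1/2)*1317) - 2459286)) = 6100702744165/(1619367*((-7 + 1317/2) - 2459286)) = 6100702744165/(1619367*(1303/2 - 2459286)) = 6100702744165/(1619367*(-4917269/2)) = (6100702744165/1619367)*(-2/4917269) = -12201405488330/7962863148723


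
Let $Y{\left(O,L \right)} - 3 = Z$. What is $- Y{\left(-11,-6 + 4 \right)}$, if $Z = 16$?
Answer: $-19$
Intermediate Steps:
$Y{\left(O,L \right)} = 19$ ($Y{\left(O,L \right)} = 3 + 16 = 19$)
$- Y{\left(-11,-6 + 4 \right)} = \left(-1\right) 19 = -19$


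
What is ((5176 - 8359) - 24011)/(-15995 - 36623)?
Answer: 13597/26309 ≈ 0.51682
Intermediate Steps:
((5176 - 8359) - 24011)/(-15995 - 36623) = (-3183 - 24011)/(-52618) = -27194*(-1/52618) = 13597/26309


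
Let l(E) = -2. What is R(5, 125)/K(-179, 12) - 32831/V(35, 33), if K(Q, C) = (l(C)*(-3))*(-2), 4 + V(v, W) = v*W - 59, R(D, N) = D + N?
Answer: -14887/364 ≈ -40.898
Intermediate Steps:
V(v, W) = -63 + W*v (V(v, W) = -4 + (v*W - 59) = -4 + (W*v - 59) = -4 + (-59 + W*v) = -63 + W*v)
K(Q, C) = -12 (K(Q, C) = -2*(-3)*(-2) = 6*(-2) = -12)
R(5, 125)/K(-179, 12) - 32831/V(35, 33) = (5 + 125)/(-12) - 32831/(-63 + 33*35) = 130*(-1/12) - 32831/(-63 + 1155) = -65/6 - 32831/1092 = -14887/364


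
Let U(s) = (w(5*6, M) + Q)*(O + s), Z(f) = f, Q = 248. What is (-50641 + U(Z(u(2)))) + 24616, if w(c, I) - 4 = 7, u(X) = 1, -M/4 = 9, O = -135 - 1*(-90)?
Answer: -37421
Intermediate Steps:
O = -45 (O = -135 + 90 = -45)
M = -36 (M = -4*9 = -36)
w(c, I) = 11 (w(c, I) = 4 + 7 = 11)
U(s) = -11655 + 259*s (U(s) = (11 + 248)*(-45 + s) = 259*(-45 + s) = -11655 + 259*s)
(-50641 + U(Z(u(2)))) + 24616 = (-50641 + (-11655 + 259*1)) + 24616 = (-50641 + (-11655 + 259)) + 24616 = (-50641 - 11396) + 24616 = -62037 + 24616 = -37421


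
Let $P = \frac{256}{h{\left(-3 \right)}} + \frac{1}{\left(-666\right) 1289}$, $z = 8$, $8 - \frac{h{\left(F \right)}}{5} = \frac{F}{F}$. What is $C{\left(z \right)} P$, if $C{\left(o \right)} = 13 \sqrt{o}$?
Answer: $\frac{2857001017 \sqrt{2}}{15023295} \approx 268.94$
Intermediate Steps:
$h{\left(F \right)} = 35$ ($h{\left(F \right)} = 40 - 5 \frac{F}{F} = 40 - 5 = 35$)
$P = \frac{219769309}{30046590}$ ($P = \frac{256}{35} + \frac{1}{\left(-666\right) 1289} = 256 \cdot \frac{1}{35} - \frac{1}{858474} = \frac{256}{35} - \frac{1}{858474} = \frac{219769309}{30046590} \approx 7.3143$)
$C{\left(z \right)} P = 13 \sqrt{8} \cdot \frac{219769309}{30046590} = 13 \cdot 2 \sqrt{2} \cdot \frac{219769309}{30046590} = 26 \sqrt{2} \cdot \frac{219769309}{30046590} = \frac{2857001017 \sqrt{2}}{15023295}$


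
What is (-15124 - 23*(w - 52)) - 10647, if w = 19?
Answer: -25012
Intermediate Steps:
(-15124 - 23*(w - 52)) - 10647 = (-15124 - 23*(19 - 52)) - 10647 = (-15124 - 23*(-33)) - 10647 = (-15124 + 759) - 10647 = -14365 - 10647 = -25012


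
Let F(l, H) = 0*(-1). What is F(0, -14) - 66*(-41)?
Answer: 2706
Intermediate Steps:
F(l, H) = 0
F(0, -14) - 66*(-41) = 0 - 66*(-41) = 0 + 2706 = 2706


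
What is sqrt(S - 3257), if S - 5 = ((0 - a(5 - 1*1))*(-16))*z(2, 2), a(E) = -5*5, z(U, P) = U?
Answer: 2*I*sqrt(1013) ≈ 63.655*I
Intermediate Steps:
a(E) = -25
S = -795 (S = 5 + ((0 - 1*(-25))*(-16))*2 = 5 + ((0 + 25)*(-16))*2 = 5 + (25*(-16))*2 = 5 - 400*2 = 5 - 800 = -795)
sqrt(S - 3257) = sqrt(-795 - 3257) = sqrt(-4052) = 2*I*sqrt(1013)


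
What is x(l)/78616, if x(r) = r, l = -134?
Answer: -67/39308 ≈ -0.0017045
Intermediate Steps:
x(l)/78616 = -134/78616 = -134*1/78616 = -67/39308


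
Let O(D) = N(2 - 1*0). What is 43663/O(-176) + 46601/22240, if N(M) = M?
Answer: 485579161/22240 ≈ 21834.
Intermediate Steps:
O(D) = 2 (O(D) = 2 - 1*0 = 2 + 0 = 2)
43663/O(-176) + 46601/22240 = 43663/2 + 46601/22240 = 485579161/22240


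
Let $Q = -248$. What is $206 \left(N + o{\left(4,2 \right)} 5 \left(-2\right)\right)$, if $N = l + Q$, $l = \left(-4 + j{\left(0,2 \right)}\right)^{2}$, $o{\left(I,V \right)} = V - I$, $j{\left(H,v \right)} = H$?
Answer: $-43672$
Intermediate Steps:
$l = 16$ ($l = \left(-4 + 0\right)^{2} = \left(-4\right)^{2} = 16$)
$N = -232$ ($N = 16 - 248 = -232$)
$206 \left(N + o{\left(4,2 \right)} 5 \left(-2\right)\right) = 206 \left(-232 + \left(2 - 4\right) 5 \left(-2\right)\right) = 206 \left(-232 + \left(-2\right) 5 \left(-2\right)\right) = 206 \left(-232 - -20\right) = 206 \left(-232 + 20\right) = 206 \left(-212\right) = -43672$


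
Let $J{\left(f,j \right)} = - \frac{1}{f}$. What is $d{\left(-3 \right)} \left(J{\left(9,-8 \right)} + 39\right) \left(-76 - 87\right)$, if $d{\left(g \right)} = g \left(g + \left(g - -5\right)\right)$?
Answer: $- \frac{57050}{3} \approx -19017.0$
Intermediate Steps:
$d{\left(g \right)} = g \left(5 + 2 g\right)$ ($d{\left(g \right)} = g \left(g + \left(g + 5\right)\right) = g \left(g + \left(5 + g\right)\right) = g \left(5 + 2 g\right)$)
$d{\left(-3 \right)} \left(J{\left(9,-8 \right)} + 39\right) \left(-76 - 87\right) = - 3 \left(5 + 2 \left(-3\right)\right) \left(- \frac{1}{9} + 39\right) \left(-76 - 87\right) = - 3 \left(5 - 6\right) \left(\left(-1\right) \frac{1}{9} + 39\right) \left(-163\right) = \left(-3\right) \left(-1\right) \left(- \frac{1}{9} + 39\right) \left(-163\right) = 3 \cdot \frac{350}{9} \left(-163\right) = 3 \left(- \frac{57050}{9}\right) = - \frac{57050}{3}$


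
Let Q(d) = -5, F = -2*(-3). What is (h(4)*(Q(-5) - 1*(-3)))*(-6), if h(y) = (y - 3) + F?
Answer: 84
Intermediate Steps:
F = 6
h(y) = 3 + y (h(y) = (y - 3) + 6 = (-3 + y) + 6 = 3 + y)
(h(4)*(Q(-5) - 1*(-3)))*(-6) = ((3 + 4)*(-5 - 1*(-3)))*(-6) = (7*(-5 + 3))*(-6) = (7*(-2))*(-6) = -14*(-6) = 84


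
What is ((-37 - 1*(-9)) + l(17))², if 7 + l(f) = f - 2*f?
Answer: 2704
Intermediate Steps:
l(f) = -7 - f (l(f) = -7 + (f - 2*f) = -7 - f)
((-37 - 1*(-9)) + l(17))² = ((-37 - 1*(-9)) + (-7 - 1*17))² = ((-37 + 9) + (-7 - 17))² = (-28 - 24)² = (-52)² = 2704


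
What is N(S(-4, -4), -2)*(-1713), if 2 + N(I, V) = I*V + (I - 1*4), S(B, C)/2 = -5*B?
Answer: 78798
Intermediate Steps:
S(B, C) = -10*B (S(B, C) = 2*(-5*B) = -10*B)
N(I, V) = -6 + I + I*V (N(I, V) = -2 + (I*V + (I - 1*4)) = -2 + (I*V + (I - 4)) = -2 + (I*V + (-4 + I)) = -2 + (-4 + I + I*V) = -6 + I + I*V)
N(S(-4, -4), -2)*(-1713) = (-6 - 10*(-4) - 10*(-4)*(-2))*(-1713) = (-6 + 40 + 40*(-2))*(-1713) = (-6 + 40 - 80)*(-1713) = -46*(-1713) = 78798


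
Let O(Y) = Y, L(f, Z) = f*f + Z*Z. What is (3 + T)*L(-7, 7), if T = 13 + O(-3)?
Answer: 1274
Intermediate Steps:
L(f, Z) = Z**2 + f**2 (L(f, Z) = f**2 + Z**2 = Z**2 + f**2)
T = 10 (T = 13 - 3 = 10)
(3 + T)*L(-7, 7) = (3 + 10)*(7**2 + (-7)**2) = 13*(49 + 49) = 13*98 = 1274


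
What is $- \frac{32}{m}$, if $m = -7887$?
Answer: $\frac{32}{7887} \approx 0.0040573$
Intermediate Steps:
$- \frac{32}{m} = - \frac{32}{-7887} = \left(-32\right) \left(- \frac{1}{7887}\right) = \frac{32}{7887}$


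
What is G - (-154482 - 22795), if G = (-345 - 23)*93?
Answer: 143053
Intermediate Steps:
G = -34224 (G = -368*93 = -34224)
G - (-154482 - 22795) = -34224 - (-154482 - 22795) = -34224 - 1*(-177277) = -34224 + 177277 = 143053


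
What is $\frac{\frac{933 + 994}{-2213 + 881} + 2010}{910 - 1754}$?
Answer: $- \frac{2675393}{1124208} \approx -2.3798$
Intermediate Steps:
$\frac{\frac{933 + 994}{-2213 + 881} + 2010}{910 - 1754} = \frac{\frac{1927}{-1332} + 2010}{-844} = \left(1927 \left(- \frac{1}{1332}\right) + 2010\right) \left(- \frac{1}{844}\right) = \left(- \frac{1927}{1332} + 2010\right) \left(- \frac{1}{844}\right) = \frac{2675393}{1332} \left(- \frac{1}{844}\right) = - \frac{2675393}{1124208}$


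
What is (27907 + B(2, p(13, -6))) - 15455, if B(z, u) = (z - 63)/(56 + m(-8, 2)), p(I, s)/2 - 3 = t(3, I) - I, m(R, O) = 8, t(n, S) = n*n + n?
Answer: 796867/64 ≈ 12451.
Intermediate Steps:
t(n, S) = n + n² (t(n, S) = n² + n = n + n²)
p(I, s) = 30 - 2*I (p(I, s) = 6 + 2*(3*(1 + 3) - I) = 6 + 2*(3*4 - I) = 6 + 2*(12 - I) = 6 + (24 - 2*I) = 30 - 2*I)
B(z, u) = -63/64 + z/64 (B(z, u) = (z - 63)/(56 + 8) = (-63 + z)/64 = (-63 + z)*(1/64) = -63/64 + z/64)
(27907 + B(2, p(13, -6))) - 15455 = (27907 + (-63/64 + (1/64)*2)) - 15455 = (27907 + (-63/64 + 1/32)) - 15455 = (27907 - 61/64) - 15455 = 1785987/64 - 15455 = 796867/64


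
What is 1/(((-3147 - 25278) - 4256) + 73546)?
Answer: 1/40865 ≈ 2.4471e-5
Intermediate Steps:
1/(((-3147 - 25278) - 4256) + 73546) = 1/((-28425 - 4256) + 73546) = 1/(-32681 + 73546) = 1/40865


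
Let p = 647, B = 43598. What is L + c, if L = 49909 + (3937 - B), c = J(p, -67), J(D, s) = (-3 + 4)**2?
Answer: 10249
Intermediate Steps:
J(D, s) = 1 (J(D, s) = 1**2 = 1)
c = 1
L = 10248 (L = 49909 + (3937 - 1*43598) = 49909 + (3937 - 43598) = 49909 - 39661 = 10248)
L + c = 10248 + 1 = 10249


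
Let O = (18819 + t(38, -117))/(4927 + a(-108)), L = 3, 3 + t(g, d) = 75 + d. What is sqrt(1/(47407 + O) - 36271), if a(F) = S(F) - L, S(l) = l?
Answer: I*sqrt(9647899735688250015)/16309349 ≈ 190.45*I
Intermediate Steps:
t(g, d) = 72 + d (t(g, d) = -3 + (75 + d) = 72 + d)
a(F) = -3 + F (a(F) = F - 1*3 = F - 3 = -3 + F)
O = 1341/344 (O = (18819 + (72 - 117))/(4927 + (-3 - 108)) = (18819 - 45)/(4927 - 111) = 18774/4816 = 18774*(1/4816) = 1341/344 ≈ 3.8983)
sqrt(1/(47407 + O) - 36271) = sqrt(1/(47407 + 1341/344) - 36271) = sqrt(1/(16309349/344) - 36271) = sqrt(344/16309349 - 36271) = sqrt(-591556397235/16309349) = I*sqrt(9647899735688250015)/16309349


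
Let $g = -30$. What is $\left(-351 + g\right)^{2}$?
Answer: $145161$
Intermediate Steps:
$\left(-351 + g\right)^{2} = \left(-351 - 30\right)^{2} = \left(-381\right)^{2} = 145161$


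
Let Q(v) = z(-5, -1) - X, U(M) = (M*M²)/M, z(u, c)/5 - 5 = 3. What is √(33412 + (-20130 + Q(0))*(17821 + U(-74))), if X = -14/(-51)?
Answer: 4*I*√76080829011/51 ≈ 21634.0*I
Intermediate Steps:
z(u, c) = 40 (z(u, c) = 25 + 5*3 = 25 + 15 = 40)
U(M) = M² (U(M) = M³/M = M²)
X = 14/51 (X = -14*(-1/51) = 14/51 ≈ 0.27451)
Q(v) = 2026/51 (Q(v) = 40 - 1*14/51 = 40 - 14/51 = 2026/51)
√(33412 + (-20130 + Q(0))*(17821 + U(-74))) = √(33412 + (-20130 + 2026/51)*(17821 + (-74)²)) = √(33412 - 1024604*(17821 + 5476)/51) = √(33412 - 1024604/51*23297) = √(33412 - 23870199388/51) = √(-23868495376/51) = 4*I*√76080829011/51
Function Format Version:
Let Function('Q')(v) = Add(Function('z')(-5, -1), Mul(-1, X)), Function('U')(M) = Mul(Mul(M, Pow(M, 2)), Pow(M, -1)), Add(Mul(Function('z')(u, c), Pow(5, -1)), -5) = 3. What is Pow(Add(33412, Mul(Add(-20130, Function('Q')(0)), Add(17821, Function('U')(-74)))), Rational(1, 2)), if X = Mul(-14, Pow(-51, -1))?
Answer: Mul(Rational(4, 51), I, Pow(76080829011, Rational(1, 2))) ≈ Mul(21634., I)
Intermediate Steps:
Function('z')(u, c) = 40 (Function('z')(u, c) = Add(25, Mul(5, 3)) = Add(25, 15) = 40)
Function('U')(M) = Pow(M, 2) (Function('U')(M) = Mul(Pow(M, 3), Pow(M, -1)) = Pow(M, 2))
X = Rational(14, 51) (X = Mul(-14, Rational(-1, 51)) = Rational(14, 51) ≈ 0.27451)
Function('Q')(v) = Rational(2026, 51) (Function('Q')(v) = Add(40, Mul(-1, Rational(14, 51))) = Add(40, Rational(-14, 51)) = Rational(2026, 51))
Pow(Add(33412, Mul(Add(-20130, Function('Q')(0)), Add(17821, Function('U')(-74)))), Rational(1, 2)) = Pow(Add(33412, Mul(Add(-20130, Rational(2026, 51)), Add(17821, Pow(-74, 2)))), Rational(1, 2)) = Pow(Add(33412, Mul(Rational(-1024604, 51), Add(17821, 5476))), Rational(1, 2)) = Pow(Add(33412, Mul(Rational(-1024604, 51), 23297)), Rational(1, 2)) = Pow(Add(33412, Rational(-23870199388, 51)), Rational(1, 2)) = Pow(Rational(-23868495376, 51), Rational(1, 2)) = Mul(Rational(4, 51), I, Pow(76080829011, Rational(1, 2)))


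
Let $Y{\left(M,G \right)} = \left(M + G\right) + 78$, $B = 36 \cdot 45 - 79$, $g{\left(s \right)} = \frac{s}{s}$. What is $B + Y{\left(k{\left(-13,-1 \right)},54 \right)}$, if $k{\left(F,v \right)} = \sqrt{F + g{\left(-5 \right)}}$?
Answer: $1673 + 2 i \sqrt{3} \approx 1673.0 + 3.4641 i$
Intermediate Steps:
$g{\left(s \right)} = 1$
$B = 1541$ ($B = 1620 - 79 = 1541$)
$k{\left(F,v \right)} = \sqrt{1 + F}$ ($k{\left(F,v \right)} = \sqrt{F + 1} = \sqrt{1 + F}$)
$Y{\left(M,G \right)} = 78 + G + M$ ($Y{\left(M,G \right)} = \left(G + M\right) + 78 = 78 + G + M$)
$B + Y{\left(k{\left(-13,-1 \right)},54 \right)} = 1541 + \left(78 + 54 + \sqrt{1 - 13}\right) = 1541 + \left(78 + 54 + \sqrt{-12}\right) = 1541 + \left(78 + 54 + 2 i \sqrt{3}\right) = 1541 + \left(132 + 2 i \sqrt{3}\right) = 1673 + 2 i \sqrt{3}$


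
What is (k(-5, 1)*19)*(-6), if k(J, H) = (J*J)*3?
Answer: -8550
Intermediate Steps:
k(J, H) = 3*J² (k(J, H) = J²*3 = 3*J²)
(k(-5, 1)*19)*(-6) = ((3*(-5)²)*19)*(-6) = ((3*25)*19)*(-6) = (75*19)*(-6) = 1425*(-6) = -8550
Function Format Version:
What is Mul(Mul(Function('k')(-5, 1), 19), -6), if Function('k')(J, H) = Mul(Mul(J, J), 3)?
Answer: -8550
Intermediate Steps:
Function('k')(J, H) = Mul(3, Pow(J, 2)) (Function('k')(J, H) = Mul(Pow(J, 2), 3) = Mul(3, Pow(J, 2)))
Mul(Mul(Function('k')(-5, 1), 19), -6) = Mul(Mul(Mul(3, Pow(-5, 2)), 19), -6) = Mul(Mul(Mul(3, 25), 19), -6) = Mul(Mul(75, 19), -6) = Mul(1425, -6) = -8550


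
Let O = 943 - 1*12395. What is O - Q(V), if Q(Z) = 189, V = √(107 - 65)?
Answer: -11641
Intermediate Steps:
V = √42 ≈ 6.4807
O = -11452 (O = 943 - 12395 = -11452)
O - Q(V) = -11452 - 1*189 = -11452 - 189 = -11641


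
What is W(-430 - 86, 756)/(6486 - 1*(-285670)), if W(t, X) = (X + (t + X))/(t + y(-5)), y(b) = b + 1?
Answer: -249/37980280 ≈ -6.5560e-6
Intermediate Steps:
y(b) = 1 + b
W(t, X) = (t + 2*X)/(-4 + t) (W(t, X) = (X + (t + X))/(t + (1 - 5)) = (X + (X + t))/(t - 4) = (t + 2*X)/(-4 + t))
W(-430 - 86, 756)/(6486 - 1*(-285670)) = (((-430 - 86) + 2*756)/(-4 + (-430 - 86)))/(6486 - 1*(-285670)) = ((-516 + 1512)/(-4 - 516))/(6486 + 285670) = (996/(-520))/292156 = -1/520*996*(1/292156) = -249/130*1/292156 = -249/37980280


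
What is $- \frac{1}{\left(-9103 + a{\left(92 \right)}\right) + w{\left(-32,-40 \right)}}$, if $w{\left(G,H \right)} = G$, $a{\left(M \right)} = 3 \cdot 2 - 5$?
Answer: $\frac{1}{9134} \approx 0.00010948$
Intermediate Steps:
$a{\left(M \right)} = 1$ ($a{\left(M \right)} = 6 - 5 = 1$)
$- \frac{1}{\left(-9103 + a{\left(92 \right)}\right) + w{\left(-32,-40 \right)}} = - \frac{1}{\left(-9103 + 1\right) - 32} = - \frac{1}{-9102 - 32} = - \frac{1}{-9134} = \left(-1\right) \left(- \frac{1}{9134}\right) = \frac{1}{9134}$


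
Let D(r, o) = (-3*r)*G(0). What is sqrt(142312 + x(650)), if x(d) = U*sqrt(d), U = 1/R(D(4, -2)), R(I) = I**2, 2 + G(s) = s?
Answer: sqrt(81971712 + 5*sqrt(26))/24 ≈ 377.24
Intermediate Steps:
G(s) = -2 + s
D(r, o) = 6*r (D(r, o) = (-3*r)*(-2 + 0) = -3*r*(-2) = 6*r)
U = 1/576 (U = 1/((6*4)**2) = 1/(24**2) = 1/576 ≈ 0.0017361)
x(d) = sqrt(d)/576
sqrt(142312 + x(650)) = sqrt(142312 + sqrt(650)/576) = sqrt(142312 + (5*sqrt(26))/576) = sqrt(142312 + 5*sqrt(26)/576)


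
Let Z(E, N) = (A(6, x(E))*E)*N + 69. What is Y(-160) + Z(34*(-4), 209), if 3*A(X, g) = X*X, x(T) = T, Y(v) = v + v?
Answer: -341339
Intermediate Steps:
Y(v) = 2*v
A(X, g) = X²/3 (A(X, g) = (X*X)/3 = X²/3)
Z(E, N) = 69 + 12*E*N (Z(E, N) = (((⅓)*6²)*E)*N + 69 = (((⅓)*36)*E)*N + 69 = (12*E)*N + 69 = 12*E*N + 69 = 69 + 12*E*N)
Y(-160) + Z(34*(-4), 209) = 2*(-160) + (69 + 12*(34*(-4))*209) = -320 + (69 + 12*(-136)*209) = -320 + (69 - 341088) = -320 - 341019 = -341339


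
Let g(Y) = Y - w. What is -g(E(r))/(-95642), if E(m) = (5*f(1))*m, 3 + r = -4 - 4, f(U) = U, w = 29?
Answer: -42/47821 ≈ -0.00087828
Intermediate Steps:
r = -11 (r = -3 + (-4 - 4) = -3 - 8 = -11)
E(m) = 5*m (E(m) = (5*1)*m = 5*m)
g(Y) = -29 + Y (g(Y) = Y - 1*29 = Y - 29 = -29 + Y)
-g(E(r))/(-95642) = -(-29 + 5*(-11))/(-95642) = -(-29 - 55)*(-1)/95642 = -(-84)*(-1)/95642 = -1*42/47821 = -42/47821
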